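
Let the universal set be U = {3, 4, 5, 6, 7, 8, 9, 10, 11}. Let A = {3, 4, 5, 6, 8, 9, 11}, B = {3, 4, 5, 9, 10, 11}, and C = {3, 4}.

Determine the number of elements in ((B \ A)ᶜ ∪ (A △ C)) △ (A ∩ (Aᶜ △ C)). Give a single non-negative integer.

6

B \ A = {10}
(B \ A)ᶜ = {3, 4, 5, 6, 7, 8, 9, 11}
A △ C = {5, 6, 8, 9, 11}
(B \ A)ᶜ ∪ (A △ C) = {3, 4, 5, 6, 7, 8, 9, 11}
Aᶜ = {7, 10}
Aᶜ △ C = {3, 4, 7, 10}
A ∩ (Aᶜ △ C) = {3, 4}
((B \ A)ᶜ ∪ (A △ C)) △ (A ∩ (Aᶜ △ C)) = {5, 6, 7, 8, 9, 11}
|((B \ A)ᶜ ∪ (A △ C)) △ (A ∩ (Aᶜ △ C))| = 6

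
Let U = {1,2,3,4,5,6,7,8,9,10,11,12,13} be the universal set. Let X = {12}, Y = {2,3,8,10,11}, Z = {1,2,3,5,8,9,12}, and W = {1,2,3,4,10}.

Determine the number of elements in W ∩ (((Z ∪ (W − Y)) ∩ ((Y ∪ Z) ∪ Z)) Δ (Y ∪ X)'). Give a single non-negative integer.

3

W − Y = {1,4}
Z ∪ (W − Y) = {1,2,3,4,5,8,9,12}
Y ∪ Z = {1,2,3,5,8,9,10,11,12}
(Y ∪ Z) ∪ Z = {1,2,3,5,8,9,10,11,12}
(Z ∪ (W − Y)) ∩ ((Y ∪ Z) ∪ Z) = {1,2,3,5,8,9,12}
Y ∪ X = {2,3,8,10,11,12}
(Y ∪ X)' = {1,4,5,6,7,9,13}
((Z ∪ (W − Y)) ∩ ((Y ∪ Z) ∪ Z)) Δ (Y ∪ X)' = {2,3,4,6,7,8,12,13}
W ∩ (((Z ∪ (W − Y)) ∩ ((Y ∪ Z) ∪ Z)) Δ (Y ∪ X)') = {2,3,4}
|W ∩ (((Z ∪ (W − Y)) ∩ ((Y ∪ Z) ∪ Z)) Δ (Y ∪ X)')| = 3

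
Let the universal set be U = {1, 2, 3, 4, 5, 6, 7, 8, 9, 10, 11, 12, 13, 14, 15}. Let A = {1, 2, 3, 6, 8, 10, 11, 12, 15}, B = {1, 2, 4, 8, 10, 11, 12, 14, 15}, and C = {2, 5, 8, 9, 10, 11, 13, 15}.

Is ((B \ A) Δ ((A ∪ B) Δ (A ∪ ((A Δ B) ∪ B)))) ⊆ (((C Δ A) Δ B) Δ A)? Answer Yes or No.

B \ A = {4, 14}
A ∪ B = {1, 2, 3, 4, 6, 8, 10, 11, 12, 14, 15}
A Δ B = {3, 4, 6, 14}
(A Δ B) ∪ B = {1, 2, 3, 4, 6, 8, 10, 11, 12, 14, 15}
A ∪ ((A Δ B) ∪ B) = {1, 2, 3, 4, 6, 8, 10, 11, 12, 14, 15}
(A ∪ B) Δ (A ∪ ((A Δ B) ∪ B)) = {}
(B \ A) Δ ((A ∪ B) Δ (A ∪ ((A Δ B) ∪ B))) = {4, 14}
C Δ A = {1, 3, 5, 6, 9, 12, 13}
(C Δ A) Δ B = {2, 3, 4, 5, 6, 8, 9, 10, 11, 13, 14, 15}
((C Δ A) Δ B) Δ A = {1, 4, 5, 9, 12, 13, 14}
Every element of {4, 14} is in {1, 4, 5, 9, 12, 13, 14}, so (B \ A) Δ ((A ∪ B) Δ (A ∪ ((A Δ B) ∪ B))) ⊆ ((C Δ A) Δ B) Δ A.

Yes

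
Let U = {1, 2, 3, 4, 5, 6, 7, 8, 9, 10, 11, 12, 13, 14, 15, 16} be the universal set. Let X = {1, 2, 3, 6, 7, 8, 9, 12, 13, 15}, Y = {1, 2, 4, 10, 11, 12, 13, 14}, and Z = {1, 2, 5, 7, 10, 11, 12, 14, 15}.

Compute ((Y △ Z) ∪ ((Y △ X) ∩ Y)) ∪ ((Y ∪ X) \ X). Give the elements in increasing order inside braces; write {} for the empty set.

{4, 5, 7, 10, 11, 13, 14, 15}

Y △ Z = {4, 5, 7, 13, 15}
Y △ X = {3, 4, 6, 7, 8, 9, 10, 11, 14, 15}
(Y △ X) ∩ Y = {4, 10, 11, 14}
(Y △ Z) ∪ ((Y △ X) ∩ Y) = {4, 5, 7, 10, 11, 13, 14, 15}
Y ∪ X = {1, 2, 3, 4, 6, 7, 8, 9, 10, 11, 12, 13, 14, 15}
(Y ∪ X) \ X = {4, 10, 11, 14}
((Y △ Z) ∪ ((Y △ X) ∩ Y)) ∪ ((Y ∪ X) \ X) = {4, 5, 7, 10, 11, 13, 14, 15}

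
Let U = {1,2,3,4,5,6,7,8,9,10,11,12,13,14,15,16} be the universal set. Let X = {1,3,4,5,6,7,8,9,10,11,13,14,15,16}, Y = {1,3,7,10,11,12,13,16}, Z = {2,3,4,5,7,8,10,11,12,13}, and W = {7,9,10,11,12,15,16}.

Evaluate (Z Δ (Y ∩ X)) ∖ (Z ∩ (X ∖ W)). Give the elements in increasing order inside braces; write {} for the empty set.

{1,2,12,16}

Y ∩ X = {1,3,7,10,11,13,16}
Z Δ (Y ∩ X) = {1,2,4,5,8,12,16}
X ∖ W = {1,3,4,5,6,8,13,14}
Z ∩ (X ∖ W) = {3,4,5,8,13}
(Z Δ (Y ∩ X)) ∖ (Z ∩ (X ∖ W)) = {1,2,12,16}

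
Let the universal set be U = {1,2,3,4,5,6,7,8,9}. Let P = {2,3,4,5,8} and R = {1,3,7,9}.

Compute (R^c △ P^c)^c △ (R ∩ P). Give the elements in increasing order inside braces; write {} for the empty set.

{6}

R^c = {2,4,5,6,8}
P^c = {1,6,7,9}
R^c △ P^c = {1,2,4,5,7,8,9}
(R^c △ P^c)^c = {3,6}
R ∩ P = {3}
(R^c △ P^c)^c △ (R ∩ P) = {6}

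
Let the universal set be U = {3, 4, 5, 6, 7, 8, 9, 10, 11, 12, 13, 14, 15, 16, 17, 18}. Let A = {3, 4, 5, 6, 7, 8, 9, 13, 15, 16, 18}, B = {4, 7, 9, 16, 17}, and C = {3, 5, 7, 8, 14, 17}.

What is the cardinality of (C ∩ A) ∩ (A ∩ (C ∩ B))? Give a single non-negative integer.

C ∩ A = {3, 5, 7, 8}
C ∩ B = {7, 17}
A ∩ (C ∩ B) = {7}
(C ∩ A) ∩ (A ∩ (C ∩ B)) = {7}
|(C ∩ A) ∩ (A ∩ (C ∩ B))| = 1

1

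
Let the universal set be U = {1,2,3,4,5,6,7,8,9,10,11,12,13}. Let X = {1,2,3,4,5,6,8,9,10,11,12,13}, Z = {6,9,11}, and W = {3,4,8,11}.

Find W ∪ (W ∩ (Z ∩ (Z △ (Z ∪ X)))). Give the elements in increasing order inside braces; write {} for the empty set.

{3,4,8,11}

Z ∪ X = {1,2,3,4,5,6,8,9,10,11,12,13}
Z △ (Z ∪ X) = {1,2,3,4,5,8,10,12,13}
Z ∩ (Z △ (Z ∪ X)) = {}
W ∩ (Z ∩ (Z △ (Z ∪ X))) = {}
W ∪ (W ∩ (Z ∩ (Z △ (Z ∪ X)))) = {3,4,8,11}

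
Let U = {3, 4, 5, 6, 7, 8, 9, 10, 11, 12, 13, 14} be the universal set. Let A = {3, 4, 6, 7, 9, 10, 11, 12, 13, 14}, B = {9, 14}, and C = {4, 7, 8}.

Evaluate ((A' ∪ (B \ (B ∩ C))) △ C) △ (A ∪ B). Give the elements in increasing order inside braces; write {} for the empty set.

A' = {5, 8}
B ∩ C = {}
B \ (B ∩ C) = {9, 14}
A' ∪ (B \ (B ∩ C)) = {5, 8, 9, 14}
(A' ∪ (B \ (B ∩ C))) △ C = {4, 5, 7, 9, 14}
A ∪ B = {3, 4, 6, 7, 9, 10, 11, 12, 13, 14}
((A' ∪ (B \ (B ∩ C))) △ C) △ (A ∪ B) = {3, 5, 6, 10, 11, 12, 13}

{3, 5, 6, 10, 11, 12, 13}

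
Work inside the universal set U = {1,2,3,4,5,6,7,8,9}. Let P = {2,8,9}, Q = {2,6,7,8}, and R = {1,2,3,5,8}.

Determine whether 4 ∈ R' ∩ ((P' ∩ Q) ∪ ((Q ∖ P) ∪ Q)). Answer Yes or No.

4 ∉ R, so 4 ∈ R'
4 ∉ P, so 4 ∈ P'
4 ∈ P' and 4 ∉ Q, so 4 ∉ P' ∩ Q
4 ∉ Q and 4 ∉ P, so 4 ∉ Q ∖ P
4 ∉ (Q ∖ P) and 4 ∉ Q, so 4 ∉ (Q ∖ P) ∪ Q
4 ∉ (P' ∩ Q) and 4 ∉ ((Q ∖ P) ∪ Q), so 4 ∉ (P' ∩ Q) ∪ ((Q ∖ P) ∪ Q)
4 ∈ R' and 4 ∉ ((P' ∩ Q) ∪ ((Q ∖ P) ∪ Q)), so 4 ∉ R' ∩ ((P' ∩ Q) ∪ ((Q ∖ P) ∪ Q))

No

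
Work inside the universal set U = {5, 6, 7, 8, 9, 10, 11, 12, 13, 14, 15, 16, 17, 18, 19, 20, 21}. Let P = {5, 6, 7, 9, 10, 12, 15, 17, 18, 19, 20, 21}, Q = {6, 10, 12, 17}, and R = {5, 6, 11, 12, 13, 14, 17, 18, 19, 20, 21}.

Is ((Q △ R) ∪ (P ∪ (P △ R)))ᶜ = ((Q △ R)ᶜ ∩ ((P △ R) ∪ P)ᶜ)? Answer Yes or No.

Q △ R = {5, 10, 11, 13, 14, 18, 19, 20, 21}
P △ R = {7, 9, 10, 11, 13, 14, 15}
P ∪ (P △ R) = {5, 6, 7, 9, 10, 11, 12, 13, 14, 15, 17, 18, 19, 20, 21}
(Q △ R) ∪ (P ∪ (P △ R)) = {5, 6, 7, 9, 10, 11, 12, 13, 14, 15, 17, 18, 19, 20, 21}
((Q △ R) ∪ (P ∪ (P △ R)))ᶜ = {8, 16}
(Q △ R)ᶜ = {6, 7, 8, 9, 12, 15, 16, 17}
(P △ R) ∪ P = {5, 6, 7, 9, 10, 11, 12, 13, 14, 15, 17, 18, 19, 20, 21}
((P △ R) ∪ P)ᶜ = {8, 16}
(Q △ R)ᶜ ∩ ((P △ R) ∪ P)ᶜ = {8, 16}
Both equal {8, 16}, so ((Q △ R) ∪ (P ∪ (P △ R)))ᶜ = (Q △ R)ᶜ ∩ ((P △ R) ∪ P)ᶜ.

Yes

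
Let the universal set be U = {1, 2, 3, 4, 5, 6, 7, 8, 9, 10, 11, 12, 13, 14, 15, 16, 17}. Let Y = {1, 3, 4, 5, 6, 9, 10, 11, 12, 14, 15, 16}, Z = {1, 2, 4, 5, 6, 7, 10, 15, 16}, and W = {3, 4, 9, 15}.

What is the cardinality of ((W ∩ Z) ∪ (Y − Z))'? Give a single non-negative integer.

W ∩ Z = {4, 15}
Y − Z = {3, 9, 11, 12, 14}
(W ∩ Z) ∪ (Y − Z) = {3, 4, 9, 11, 12, 14, 15}
((W ∩ Z) ∪ (Y − Z))' = {1, 2, 5, 6, 7, 8, 10, 13, 16, 17}
|((W ∩ Z) ∪ (Y − Z))'| = 10

10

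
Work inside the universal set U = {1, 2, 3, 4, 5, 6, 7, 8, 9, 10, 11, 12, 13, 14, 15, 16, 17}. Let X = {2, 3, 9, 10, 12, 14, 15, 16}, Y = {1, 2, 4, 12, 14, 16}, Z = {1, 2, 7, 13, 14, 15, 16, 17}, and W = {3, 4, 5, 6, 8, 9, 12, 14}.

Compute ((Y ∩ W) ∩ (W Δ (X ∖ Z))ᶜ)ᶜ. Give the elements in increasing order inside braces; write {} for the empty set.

{1, 2, 3, 4, 5, 6, 7, 8, 9, 10, 11, 13, 14, 15, 16, 17}

Y ∩ W = {4, 12, 14}
X ∖ Z = {3, 9, 10, 12}
W Δ (X ∖ Z) = {4, 5, 6, 8, 10, 14}
(W Δ (X ∖ Z))ᶜ = {1, 2, 3, 7, 9, 11, 12, 13, 15, 16, 17}
(Y ∩ W) ∩ (W Δ (X ∖ Z))ᶜ = {12}
((Y ∩ W) ∩ (W Δ (X ∖ Z))ᶜ)ᶜ = {1, 2, 3, 4, 5, 6, 7, 8, 9, 10, 11, 13, 14, 15, 16, 17}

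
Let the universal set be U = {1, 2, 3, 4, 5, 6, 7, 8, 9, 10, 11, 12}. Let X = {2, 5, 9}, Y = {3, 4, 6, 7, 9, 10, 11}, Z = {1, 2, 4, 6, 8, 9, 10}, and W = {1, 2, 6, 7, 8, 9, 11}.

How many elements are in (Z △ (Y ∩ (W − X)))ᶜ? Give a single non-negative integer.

W − X = {1, 6, 7, 8, 11}
Y ∩ (W − X) = {6, 7, 11}
Z △ (Y ∩ (W − X)) = {1, 2, 4, 7, 8, 9, 10, 11}
(Z △ (Y ∩ (W − X)))ᶜ = {3, 5, 6, 12}
|(Z △ (Y ∩ (W − X)))ᶜ| = 4

4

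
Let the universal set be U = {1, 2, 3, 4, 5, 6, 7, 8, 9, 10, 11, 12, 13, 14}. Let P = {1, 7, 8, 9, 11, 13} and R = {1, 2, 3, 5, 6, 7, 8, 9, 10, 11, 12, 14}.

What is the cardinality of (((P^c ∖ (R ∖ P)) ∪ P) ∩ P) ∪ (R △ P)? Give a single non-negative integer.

13

P^c = {2, 3, 4, 5, 6, 10, 12, 14}
R ∖ P = {2, 3, 5, 6, 10, 12, 14}
P^c ∖ (R ∖ P) = {4}
(P^c ∖ (R ∖ P)) ∪ P = {1, 4, 7, 8, 9, 11, 13}
((P^c ∖ (R ∖ P)) ∪ P) ∩ P = {1, 7, 8, 9, 11, 13}
R △ P = {2, 3, 5, 6, 10, 12, 13, 14}
(((P^c ∖ (R ∖ P)) ∪ P) ∩ P) ∪ (R △ P) = {1, 2, 3, 5, 6, 7, 8, 9, 10, 11, 12, 13, 14}
|(((P^c ∖ (R ∖ P)) ∪ P) ∩ P) ∪ (R △ P)| = 13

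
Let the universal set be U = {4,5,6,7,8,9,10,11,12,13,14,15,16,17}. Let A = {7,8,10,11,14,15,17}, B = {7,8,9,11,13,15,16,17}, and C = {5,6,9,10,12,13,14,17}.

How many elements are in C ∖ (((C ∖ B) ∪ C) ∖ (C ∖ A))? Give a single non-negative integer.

5

C ∖ B = {5,6,10,12,14}
(C ∖ B) ∪ C = {5,6,9,10,12,13,14,17}
C ∖ A = {5,6,9,12,13}
((C ∖ B) ∪ C) ∖ (C ∖ A) = {10,14,17}
C ∖ (((C ∖ B) ∪ C) ∖ (C ∖ A)) = {5,6,9,12,13}
|C ∖ (((C ∖ B) ∪ C) ∖ (C ∖ A))| = 5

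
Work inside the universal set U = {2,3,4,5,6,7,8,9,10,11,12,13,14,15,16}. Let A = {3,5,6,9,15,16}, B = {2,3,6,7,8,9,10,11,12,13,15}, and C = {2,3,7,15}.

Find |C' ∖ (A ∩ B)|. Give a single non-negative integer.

C' = {4,5,6,8,9,10,11,12,13,14,16}
A ∩ B = {3,6,9,15}
C' ∖ (A ∩ B) = {4,5,8,10,11,12,13,14,16}
|C' ∖ (A ∩ B)| = 9

9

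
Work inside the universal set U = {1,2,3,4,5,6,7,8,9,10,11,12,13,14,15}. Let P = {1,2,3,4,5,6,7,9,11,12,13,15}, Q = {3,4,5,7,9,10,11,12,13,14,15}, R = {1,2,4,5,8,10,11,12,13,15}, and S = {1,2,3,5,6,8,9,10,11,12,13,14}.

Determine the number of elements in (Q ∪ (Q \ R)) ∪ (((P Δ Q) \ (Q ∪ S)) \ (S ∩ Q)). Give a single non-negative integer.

11

Q \ R = {3,7,9,14}
Q ∪ (Q \ R) = {3,4,5,7,9,10,11,12,13,14,15}
P Δ Q = {1,2,6,10,14}
Q ∪ S = {1,2,3,4,5,6,7,8,9,10,11,12,13,14,15}
(P Δ Q) \ (Q ∪ S) = {}
S ∩ Q = {3,5,9,10,11,12,13,14}
((P Δ Q) \ (Q ∪ S)) \ (S ∩ Q) = {}
(Q ∪ (Q \ R)) ∪ (((P Δ Q) \ (Q ∪ S)) \ (S ∩ Q)) = {3,4,5,7,9,10,11,12,13,14,15}
|(Q ∪ (Q \ R)) ∪ (((P Δ Q) \ (Q ∪ S)) \ (S ∩ Q))| = 11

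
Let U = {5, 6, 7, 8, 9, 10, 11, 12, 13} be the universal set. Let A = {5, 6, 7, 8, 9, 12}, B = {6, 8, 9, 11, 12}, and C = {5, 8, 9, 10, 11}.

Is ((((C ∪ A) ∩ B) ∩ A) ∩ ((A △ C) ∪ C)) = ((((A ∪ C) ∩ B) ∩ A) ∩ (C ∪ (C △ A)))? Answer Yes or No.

C ∪ A = {5, 6, 7, 8, 9, 10, 11, 12}
(C ∪ A) ∩ B = {6, 8, 9, 11, 12}
((C ∪ A) ∩ B) ∩ A = {6, 8, 9, 12}
A △ C = {6, 7, 10, 11, 12}
(A △ C) ∪ C = {5, 6, 7, 8, 9, 10, 11, 12}
(((C ∪ A) ∩ B) ∩ A) ∩ ((A △ C) ∪ C) = {6, 8, 9, 12}
A ∪ C = {5, 6, 7, 8, 9, 10, 11, 12}
(A ∪ C) ∩ B = {6, 8, 9, 11, 12}
((A ∪ C) ∩ B) ∩ A = {6, 8, 9, 12}
C △ A = {6, 7, 10, 11, 12}
C ∪ (C △ A) = {5, 6, 7, 8, 9, 10, 11, 12}
(((A ∪ C) ∩ B) ∩ A) ∩ (C ∪ (C △ A)) = {6, 8, 9, 12}
Both equal {6, 8, 9, 12}, so (((C ∪ A) ∩ B) ∩ A) ∩ ((A △ C) ∪ C) = (((A ∪ C) ∩ B) ∩ A) ∩ (C ∪ (C △ A)).

Yes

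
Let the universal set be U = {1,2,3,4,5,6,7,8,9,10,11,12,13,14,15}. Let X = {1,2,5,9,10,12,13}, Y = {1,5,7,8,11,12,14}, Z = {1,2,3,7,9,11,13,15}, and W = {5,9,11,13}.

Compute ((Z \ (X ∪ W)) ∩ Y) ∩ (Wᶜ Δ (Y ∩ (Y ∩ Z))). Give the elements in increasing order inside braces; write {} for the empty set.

X ∪ W = {1,2,5,9,10,11,12,13}
Z \ (X ∪ W) = {3,7,15}
(Z \ (X ∪ W)) ∩ Y = {7}
Wᶜ = {1,2,3,4,6,7,8,10,12,14,15}
Y ∩ Z = {1,7,11}
Y ∩ (Y ∩ Z) = {1,7,11}
Wᶜ Δ (Y ∩ (Y ∩ Z)) = {2,3,4,6,8,10,11,12,14,15}
((Z \ (X ∪ W)) ∩ Y) ∩ (Wᶜ Δ (Y ∩ (Y ∩ Z))) = {}

{}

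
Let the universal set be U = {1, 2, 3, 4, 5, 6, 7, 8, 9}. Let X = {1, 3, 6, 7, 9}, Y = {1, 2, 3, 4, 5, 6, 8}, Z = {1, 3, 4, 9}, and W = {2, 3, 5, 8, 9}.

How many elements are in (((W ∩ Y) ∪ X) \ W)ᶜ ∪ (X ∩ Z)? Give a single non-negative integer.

7

W ∩ Y = {2, 3, 5, 8}
(W ∩ Y) ∪ X = {1, 2, 3, 5, 6, 7, 8, 9}
((W ∩ Y) ∪ X) \ W = {1, 6, 7}
(((W ∩ Y) ∪ X) \ W)ᶜ = {2, 3, 4, 5, 8, 9}
X ∩ Z = {1, 3, 9}
(((W ∩ Y) ∪ X) \ W)ᶜ ∪ (X ∩ Z) = {1, 2, 3, 4, 5, 8, 9}
|(((W ∩ Y) ∪ X) \ W)ᶜ ∪ (X ∩ Z)| = 7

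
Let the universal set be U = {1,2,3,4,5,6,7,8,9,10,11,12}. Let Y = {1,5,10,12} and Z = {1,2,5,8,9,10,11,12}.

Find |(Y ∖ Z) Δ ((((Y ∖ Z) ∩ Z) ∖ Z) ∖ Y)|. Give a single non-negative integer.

Y ∖ Z = {}
(Y ∖ Z) ∩ Z = {}
((Y ∖ Z) ∩ Z) ∖ Z = {}
(((Y ∖ Z) ∩ Z) ∖ Z) ∖ Y = {}
(Y ∖ Z) Δ ((((Y ∖ Z) ∩ Z) ∖ Z) ∖ Y) = {}
|(Y ∖ Z) Δ ((((Y ∖ Z) ∩ Z) ∖ Z) ∖ Y)| = 0

0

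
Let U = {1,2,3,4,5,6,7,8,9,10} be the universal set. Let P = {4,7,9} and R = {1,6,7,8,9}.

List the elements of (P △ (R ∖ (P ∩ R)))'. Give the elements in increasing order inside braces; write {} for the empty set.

{2,3,5,10}

P ∩ R = {7,9}
R ∖ (P ∩ R) = {1,6,8}
P △ (R ∖ (P ∩ R)) = {1,4,6,7,8,9}
(P △ (R ∖ (P ∩ R)))' = {2,3,5,10}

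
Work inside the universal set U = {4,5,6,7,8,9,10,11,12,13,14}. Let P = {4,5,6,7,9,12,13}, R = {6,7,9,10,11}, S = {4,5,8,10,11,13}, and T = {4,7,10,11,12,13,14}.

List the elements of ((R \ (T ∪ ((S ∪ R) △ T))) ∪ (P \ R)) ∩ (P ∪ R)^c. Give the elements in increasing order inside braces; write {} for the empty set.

{}

S ∪ R = {4,5,6,7,8,9,10,11,13}
(S ∪ R) △ T = {5,6,8,9,12,14}
T ∪ ((S ∪ R) △ T) = {4,5,6,7,8,9,10,11,12,13,14}
R \ (T ∪ ((S ∪ R) △ T)) = {}
P \ R = {4,5,12,13}
(R \ (T ∪ ((S ∪ R) △ T))) ∪ (P \ R) = {4,5,12,13}
P ∪ R = {4,5,6,7,9,10,11,12,13}
(P ∪ R)^c = {8,14}
((R \ (T ∪ ((S ∪ R) △ T))) ∪ (P \ R)) ∩ (P ∪ R)^c = {}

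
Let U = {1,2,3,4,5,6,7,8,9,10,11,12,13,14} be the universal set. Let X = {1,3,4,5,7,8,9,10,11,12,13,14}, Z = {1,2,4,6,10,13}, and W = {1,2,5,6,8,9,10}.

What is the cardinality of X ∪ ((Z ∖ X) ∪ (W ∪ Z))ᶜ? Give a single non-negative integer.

Z ∖ X = {2,6}
W ∪ Z = {1,2,4,5,6,8,9,10,13}
(Z ∖ X) ∪ (W ∪ Z) = {1,2,4,5,6,8,9,10,13}
((Z ∖ X) ∪ (W ∪ Z))ᶜ = {3,7,11,12,14}
X ∪ ((Z ∖ X) ∪ (W ∪ Z))ᶜ = {1,3,4,5,7,8,9,10,11,12,13,14}
|X ∪ ((Z ∖ X) ∪ (W ∪ Z))ᶜ| = 12

12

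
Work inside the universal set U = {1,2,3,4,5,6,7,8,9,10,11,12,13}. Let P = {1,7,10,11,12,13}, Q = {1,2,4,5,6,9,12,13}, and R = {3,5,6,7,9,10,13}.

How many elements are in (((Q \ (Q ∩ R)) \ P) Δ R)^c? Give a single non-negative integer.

4

Q ∩ R = {5,6,9,13}
Q \ (Q ∩ R) = {1,2,4,12}
(Q \ (Q ∩ R)) \ P = {2,4}
((Q \ (Q ∩ R)) \ P) Δ R = {2,3,4,5,6,7,9,10,13}
(((Q \ (Q ∩ R)) \ P) Δ R)^c = {1,8,11,12}
|(((Q \ (Q ∩ R)) \ P) Δ R)^c| = 4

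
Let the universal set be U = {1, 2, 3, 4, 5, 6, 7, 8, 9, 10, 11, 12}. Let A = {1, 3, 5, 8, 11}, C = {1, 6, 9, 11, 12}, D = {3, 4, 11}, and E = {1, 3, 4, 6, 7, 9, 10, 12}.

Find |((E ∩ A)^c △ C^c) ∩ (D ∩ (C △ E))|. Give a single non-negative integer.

2

E ∩ A = {1, 3}
(E ∩ A)^c = {2, 4, 5, 6, 7, 8, 9, 10, 11, 12}
C^c = {2, 3, 4, 5, 7, 8, 10}
(E ∩ A)^c △ C^c = {3, 6, 9, 11, 12}
C △ E = {3, 4, 7, 10, 11}
D ∩ (C △ E) = {3, 4, 11}
((E ∩ A)^c △ C^c) ∩ (D ∩ (C △ E)) = {3, 11}
|((E ∩ A)^c △ C^c) ∩ (D ∩ (C △ E))| = 2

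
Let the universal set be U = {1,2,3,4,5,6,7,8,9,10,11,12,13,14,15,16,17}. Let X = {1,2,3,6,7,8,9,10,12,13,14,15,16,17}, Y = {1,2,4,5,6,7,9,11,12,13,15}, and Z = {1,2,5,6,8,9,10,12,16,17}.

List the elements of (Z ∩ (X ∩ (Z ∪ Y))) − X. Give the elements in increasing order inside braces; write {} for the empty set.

Z ∪ Y = {1,2,4,5,6,7,8,9,10,11,12,13,15,16,17}
X ∩ (Z ∪ Y) = {1,2,6,7,8,9,10,12,13,15,16,17}
Z ∩ (X ∩ (Z ∪ Y)) = {1,2,6,8,9,10,12,16,17}
(Z ∩ (X ∩ (Z ∪ Y))) − X = {}

{}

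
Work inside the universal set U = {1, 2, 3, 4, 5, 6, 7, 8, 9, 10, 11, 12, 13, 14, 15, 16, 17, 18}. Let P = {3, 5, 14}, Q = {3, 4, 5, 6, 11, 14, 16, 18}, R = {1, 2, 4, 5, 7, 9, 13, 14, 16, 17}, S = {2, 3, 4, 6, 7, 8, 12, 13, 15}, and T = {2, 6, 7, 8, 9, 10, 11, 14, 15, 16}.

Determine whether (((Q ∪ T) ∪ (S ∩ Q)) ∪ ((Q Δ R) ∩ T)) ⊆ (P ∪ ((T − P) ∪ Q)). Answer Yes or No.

Yes

Q ∪ T = {2, 3, 4, 5, 6, 7, 8, 9, 10, 11, 14, 15, 16, 18}
S ∩ Q = {3, 4, 6}
(Q ∪ T) ∪ (S ∩ Q) = {2, 3, 4, 5, 6, 7, 8, 9, 10, 11, 14, 15, 16, 18}
Q Δ R = {1, 2, 3, 6, 7, 9, 11, 13, 17, 18}
(Q Δ R) ∩ T = {2, 6, 7, 9, 11}
((Q ∪ T) ∪ (S ∩ Q)) ∪ ((Q Δ R) ∩ T) = {2, 3, 4, 5, 6, 7, 8, 9, 10, 11, 14, 15, 16, 18}
T − P = {2, 6, 7, 8, 9, 10, 11, 15, 16}
(T − P) ∪ Q = {2, 3, 4, 5, 6, 7, 8, 9, 10, 11, 14, 15, 16, 18}
P ∪ ((T − P) ∪ Q) = {2, 3, 4, 5, 6, 7, 8, 9, 10, 11, 14, 15, 16, 18}
Every element of {2, 3, 4, 5, 6, 7, 8, 9, 10, 11, 14, 15, 16, 18} is in {2, 3, 4, 5, 6, 7, 8, 9, 10, 11, 14, 15, 16, 18}, so ((Q ∪ T) ∪ (S ∩ Q)) ∪ ((Q Δ R) ∩ T) ⊆ P ∪ ((T − P) ∪ Q).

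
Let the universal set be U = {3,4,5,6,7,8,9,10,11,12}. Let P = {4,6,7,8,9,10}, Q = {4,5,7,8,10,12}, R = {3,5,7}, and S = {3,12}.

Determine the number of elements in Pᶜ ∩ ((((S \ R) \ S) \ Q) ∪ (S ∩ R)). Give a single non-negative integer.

1

Pᶜ = {3,5,11,12}
S \ R = {12}
(S \ R) \ S = {}
((S \ R) \ S) \ Q = {}
S ∩ R = {3}
(((S \ R) \ S) \ Q) ∪ (S ∩ R) = {3}
Pᶜ ∩ ((((S \ R) \ S) \ Q) ∪ (S ∩ R)) = {3}
|Pᶜ ∩ ((((S \ R) \ S) \ Q) ∪ (S ∩ R))| = 1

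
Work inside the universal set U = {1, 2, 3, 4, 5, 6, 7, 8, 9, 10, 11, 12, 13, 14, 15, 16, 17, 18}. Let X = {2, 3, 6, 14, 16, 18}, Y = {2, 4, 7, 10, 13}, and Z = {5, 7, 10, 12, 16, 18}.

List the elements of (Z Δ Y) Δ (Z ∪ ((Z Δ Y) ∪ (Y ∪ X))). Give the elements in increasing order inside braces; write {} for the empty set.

{3, 6, 7, 10, 14}

Z Δ Y = {2, 4, 5, 12, 13, 16, 18}
Y ∪ X = {2, 3, 4, 6, 7, 10, 13, 14, 16, 18}
(Z Δ Y) ∪ (Y ∪ X) = {2, 3, 4, 5, 6, 7, 10, 12, 13, 14, 16, 18}
Z ∪ ((Z Δ Y) ∪ (Y ∪ X)) = {2, 3, 4, 5, 6, 7, 10, 12, 13, 14, 16, 18}
(Z Δ Y) Δ (Z ∪ ((Z Δ Y) ∪ (Y ∪ X))) = {3, 6, 7, 10, 14}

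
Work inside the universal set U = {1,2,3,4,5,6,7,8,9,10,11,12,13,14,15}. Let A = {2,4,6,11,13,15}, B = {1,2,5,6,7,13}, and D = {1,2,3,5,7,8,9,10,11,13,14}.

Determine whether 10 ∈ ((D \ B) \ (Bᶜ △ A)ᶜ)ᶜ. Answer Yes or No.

No

10 ∈ D and 10 ∉ B, so 10 ∈ D \ B
10 ∉ B, so 10 ∈ Bᶜ
10 ∈ Bᶜ and 10 ∉ A, so 10 ∈ Bᶜ △ A
10 ∉ (Bᶜ △ A)ᶜ since 10 ∈ (Bᶜ △ A)
10 ∈ (D \ B) and 10 ∉ (Bᶜ △ A)ᶜ, so 10 ∈ (D \ B) \ (Bᶜ △ A)ᶜ
10 ∉ ((D \ B) \ (Bᶜ △ A)ᶜ)ᶜ since 10 ∈ ((D \ B) \ (Bᶜ △ A)ᶜ)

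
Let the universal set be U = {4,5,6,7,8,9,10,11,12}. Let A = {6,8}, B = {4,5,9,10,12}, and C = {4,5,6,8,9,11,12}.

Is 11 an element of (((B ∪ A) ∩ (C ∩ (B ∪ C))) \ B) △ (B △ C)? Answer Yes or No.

Yes

11 ∉ B and 11 ∉ A, so 11 ∉ B ∪ A
11 ∉ B and 11 ∈ C, so 11 ∈ B ∪ C
11 ∈ C and 11 ∈ (B ∪ C), so 11 ∈ C ∩ (B ∪ C)
11 ∉ (B ∪ A) and 11 ∈ (C ∩ (B ∪ C)), so 11 ∉ (B ∪ A) ∩ (C ∩ (B ∪ C))
11 ∉ ((B ∪ A) ∩ (C ∩ (B ∪ C))) and 11 ∉ B, so 11 ∉ ((B ∪ A) ∩ (C ∩ (B ∪ C))) \ B
11 ∉ B and 11 ∈ C, so 11 ∈ B △ C
11 ∉ (((B ∪ A) ∩ (C ∩ (B ∪ C))) \ B) and 11 ∈ (B △ C), so 11 ∈ (((B ∪ A) ∩ (C ∩ (B ∪ C))) \ B) △ (B △ C)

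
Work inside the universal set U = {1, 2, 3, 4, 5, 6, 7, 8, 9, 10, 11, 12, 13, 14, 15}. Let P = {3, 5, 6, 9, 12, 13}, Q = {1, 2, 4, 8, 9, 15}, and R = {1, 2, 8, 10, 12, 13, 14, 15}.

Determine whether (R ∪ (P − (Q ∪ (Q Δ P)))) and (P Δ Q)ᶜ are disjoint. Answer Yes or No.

No

Q Δ P = {1, 2, 3, 4, 5, 6, 8, 12, 13, 15}
Q ∪ (Q Δ P) = {1, 2, 3, 4, 5, 6, 8, 9, 12, 13, 15}
P − (Q ∪ (Q Δ P)) = {}
R ∪ (P − (Q ∪ (Q Δ P))) = {1, 2, 8, 10, 12, 13, 14, 15}
P Δ Q = {1, 2, 3, 4, 5, 6, 8, 12, 13, 15}
(P Δ Q)ᶜ = {7, 9, 10, 11, 14}
10 lies in both, so they are not disjoint.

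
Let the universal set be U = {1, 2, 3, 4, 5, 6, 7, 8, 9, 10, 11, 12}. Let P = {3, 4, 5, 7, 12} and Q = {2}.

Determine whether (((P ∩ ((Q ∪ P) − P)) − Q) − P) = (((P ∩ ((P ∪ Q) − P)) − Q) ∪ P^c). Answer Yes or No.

Q ∪ P = {2, 3, 4, 5, 7, 12}
(Q ∪ P) − P = {2}
P ∩ ((Q ∪ P) − P) = {}
(P ∩ ((Q ∪ P) − P)) − Q = {}
((P ∩ ((Q ∪ P) − P)) − Q) − P = {}
P ∪ Q = {2, 3, 4, 5, 7, 12}
(P ∪ Q) − P = {2}
P ∩ ((P ∪ Q) − P) = {}
(P ∩ ((P ∪ Q) − P)) − Q = {}
P^c = {1, 2, 6, 8, 9, 10, 11}
((P ∩ ((P ∪ Q) − P)) − Q) ∪ P^c = {1, 2, 6, 8, 9, 10, 11}
1 ∈ ((P ∩ ((P ∪ Q) − P)) − Q) ∪ P^c but 1 ∉ ((P ∩ ((Q ∪ P) − P)) − Q) − P, so they differ.

No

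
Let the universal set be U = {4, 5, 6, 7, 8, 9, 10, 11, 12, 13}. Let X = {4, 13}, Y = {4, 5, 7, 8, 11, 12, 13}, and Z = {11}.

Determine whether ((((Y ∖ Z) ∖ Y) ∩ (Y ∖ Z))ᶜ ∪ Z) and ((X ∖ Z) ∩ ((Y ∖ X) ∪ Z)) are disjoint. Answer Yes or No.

Yes

Y ∖ Z = {4, 5, 7, 8, 12, 13}
(Y ∖ Z) ∖ Y = {}
((Y ∖ Z) ∖ Y) ∩ (Y ∖ Z) = {}
(((Y ∖ Z) ∖ Y) ∩ (Y ∖ Z))ᶜ = {4, 5, 6, 7, 8, 9, 10, 11, 12, 13}
(((Y ∖ Z) ∖ Y) ∩ (Y ∖ Z))ᶜ ∪ Z = {4, 5, 6, 7, 8, 9, 10, 11, 12, 13}
X ∖ Z = {4, 13}
Y ∖ X = {5, 7, 8, 11, 12}
(Y ∖ X) ∪ Z = {5, 7, 8, 11, 12}
(X ∖ Z) ∩ ((Y ∖ X) ∪ Z) = {}
{4, 5, 6, 7, 8, 9, 10, 11, 12, 13} and {} share no elements.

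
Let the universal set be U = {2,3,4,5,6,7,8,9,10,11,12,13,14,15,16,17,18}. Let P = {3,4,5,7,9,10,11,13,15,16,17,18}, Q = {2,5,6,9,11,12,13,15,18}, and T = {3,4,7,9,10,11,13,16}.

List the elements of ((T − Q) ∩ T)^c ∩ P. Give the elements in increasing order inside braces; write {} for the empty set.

{5,9,11,13,15,17,18}

T − Q = {3,4,7,10,16}
(T − Q) ∩ T = {3,4,7,10,16}
((T − Q) ∩ T)^c = {2,5,6,8,9,11,12,13,14,15,17,18}
((T − Q) ∩ T)^c ∩ P = {5,9,11,13,15,17,18}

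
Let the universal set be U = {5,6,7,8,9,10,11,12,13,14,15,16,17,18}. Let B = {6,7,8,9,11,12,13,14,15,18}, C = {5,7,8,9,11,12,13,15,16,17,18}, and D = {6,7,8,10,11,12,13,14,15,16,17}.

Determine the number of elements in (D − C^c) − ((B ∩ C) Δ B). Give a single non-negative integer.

C^c = {6,10,14}
D − C^c = {7,8,11,12,13,15,16,17}
B ∩ C = {7,8,9,11,12,13,15,18}
(B ∩ C) Δ B = {6,14}
(D − C^c) − ((B ∩ C) Δ B) = {7,8,11,12,13,15,16,17}
|(D − C^c) − ((B ∩ C) Δ B)| = 8

8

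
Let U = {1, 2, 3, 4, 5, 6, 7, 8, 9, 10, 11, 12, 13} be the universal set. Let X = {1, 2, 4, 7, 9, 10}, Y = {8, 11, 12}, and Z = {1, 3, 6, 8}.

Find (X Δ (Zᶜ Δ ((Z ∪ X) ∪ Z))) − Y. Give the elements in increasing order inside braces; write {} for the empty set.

Zᶜ = {2, 4, 5, 7, 9, 10, 11, 12, 13}
Z ∪ X = {1, 2, 3, 4, 6, 7, 8, 9, 10}
(Z ∪ X) ∪ Z = {1, 2, 3, 4, 6, 7, 8, 9, 10}
Zᶜ Δ ((Z ∪ X) ∪ Z) = {1, 3, 5, 6, 8, 11, 12, 13}
X Δ (Zᶜ Δ ((Z ∪ X) ∪ Z)) = {2, 3, 4, 5, 6, 7, 8, 9, 10, 11, 12, 13}
(X Δ (Zᶜ Δ ((Z ∪ X) ∪ Z))) − Y = {2, 3, 4, 5, 6, 7, 9, 10, 13}

{2, 3, 4, 5, 6, 7, 9, 10, 13}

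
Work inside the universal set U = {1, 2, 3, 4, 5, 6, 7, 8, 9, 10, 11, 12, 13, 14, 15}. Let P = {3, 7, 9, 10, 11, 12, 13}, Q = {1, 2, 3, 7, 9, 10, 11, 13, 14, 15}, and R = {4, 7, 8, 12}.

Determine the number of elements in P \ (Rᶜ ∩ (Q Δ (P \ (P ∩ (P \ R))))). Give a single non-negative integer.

2

Rᶜ = {1, 2, 3, 5, 6, 9, 10, 11, 13, 14, 15}
P \ R = {3, 9, 10, 11, 13}
P ∩ (P \ R) = {3, 9, 10, 11, 13}
P \ (P ∩ (P \ R)) = {7, 12}
Q Δ (P \ (P ∩ (P \ R))) = {1, 2, 3, 9, 10, 11, 12, 13, 14, 15}
Rᶜ ∩ (Q Δ (P \ (P ∩ (P \ R)))) = {1, 2, 3, 9, 10, 11, 13, 14, 15}
P \ (Rᶜ ∩ (Q Δ (P \ (P ∩ (P \ R))))) = {7, 12}
|P \ (Rᶜ ∩ (Q Δ (P \ (P ∩ (P \ R)))))| = 2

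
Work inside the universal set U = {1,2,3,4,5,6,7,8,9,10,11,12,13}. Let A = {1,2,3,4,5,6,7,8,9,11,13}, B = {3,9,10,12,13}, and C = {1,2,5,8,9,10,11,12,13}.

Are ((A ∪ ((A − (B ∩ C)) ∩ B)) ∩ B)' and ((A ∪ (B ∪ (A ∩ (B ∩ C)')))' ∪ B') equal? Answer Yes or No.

No

B ∩ C = {9,10,12,13}
A − (B ∩ C) = {1,2,3,4,5,6,7,8,11}
(A − (B ∩ C)) ∩ B = {3}
A ∪ ((A − (B ∩ C)) ∩ B) = {1,2,3,4,5,6,7,8,9,11,13}
(A ∪ ((A − (B ∩ C)) ∩ B)) ∩ B = {3,9,13}
((A ∪ ((A − (B ∩ C)) ∩ B)) ∩ B)' = {1,2,4,5,6,7,8,10,11,12}
(B ∩ C)' = {1,2,3,4,5,6,7,8,11}
A ∩ (B ∩ C)' = {1,2,3,4,5,6,7,8,11}
B ∪ (A ∩ (B ∩ C)') = {1,2,3,4,5,6,7,8,9,10,11,12,13}
A ∪ (B ∪ (A ∩ (B ∩ C)')) = {1,2,3,4,5,6,7,8,9,10,11,12,13}
(A ∪ (B ∪ (A ∩ (B ∩ C)')))' = {}
B' = {1,2,4,5,6,7,8,11}
(A ∪ (B ∪ (A ∩ (B ∩ C)')))' ∪ B' = {1,2,4,5,6,7,8,11}
10 ∈ ((A ∪ ((A − (B ∩ C)) ∩ B)) ∩ B)' but 10 ∉ (A ∪ (B ∪ (A ∩ (B ∩ C)')))' ∪ B', so they differ.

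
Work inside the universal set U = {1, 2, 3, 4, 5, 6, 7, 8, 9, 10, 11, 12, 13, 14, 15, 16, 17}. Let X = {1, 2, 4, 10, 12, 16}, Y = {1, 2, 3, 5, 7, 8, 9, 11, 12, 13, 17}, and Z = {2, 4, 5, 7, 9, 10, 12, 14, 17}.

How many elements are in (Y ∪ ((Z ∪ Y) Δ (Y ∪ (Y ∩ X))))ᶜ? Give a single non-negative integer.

3

Z ∪ Y = {1, 2, 3, 4, 5, 7, 8, 9, 10, 11, 12, 13, 14, 17}
Y ∩ X = {1, 2, 12}
Y ∪ (Y ∩ X) = {1, 2, 3, 5, 7, 8, 9, 11, 12, 13, 17}
(Z ∪ Y) Δ (Y ∪ (Y ∩ X)) = {4, 10, 14}
Y ∪ ((Z ∪ Y) Δ (Y ∪ (Y ∩ X))) = {1, 2, 3, 4, 5, 7, 8, 9, 10, 11, 12, 13, 14, 17}
(Y ∪ ((Z ∪ Y) Δ (Y ∪ (Y ∩ X))))ᶜ = {6, 15, 16}
|(Y ∪ ((Z ∪ Y) Δ (Y ∪ (Y ∩ X))))ᶜ| = 3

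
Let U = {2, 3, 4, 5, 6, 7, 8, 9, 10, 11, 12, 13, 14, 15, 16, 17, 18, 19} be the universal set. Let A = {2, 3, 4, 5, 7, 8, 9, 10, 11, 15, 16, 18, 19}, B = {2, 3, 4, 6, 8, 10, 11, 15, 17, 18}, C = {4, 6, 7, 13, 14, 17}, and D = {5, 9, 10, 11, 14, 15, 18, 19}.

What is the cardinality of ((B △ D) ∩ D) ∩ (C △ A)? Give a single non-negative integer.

4

B △ D = {2, 3, 4, 5, 6, 8, 9, 14, 17, 19}
(B △ D) ∩ D = {5, 9, 14, 19}
C △ A = {2, 3, 5, 6, 8, 9, 10, 11, 13, 14, 15, 16, 17, 18, 19}
((B △ D) ∩ D) ∩ (C △ A) = {5, 9, 14, 19}
|((B △ D) ∩ D) ∩ (C △ A)| = 4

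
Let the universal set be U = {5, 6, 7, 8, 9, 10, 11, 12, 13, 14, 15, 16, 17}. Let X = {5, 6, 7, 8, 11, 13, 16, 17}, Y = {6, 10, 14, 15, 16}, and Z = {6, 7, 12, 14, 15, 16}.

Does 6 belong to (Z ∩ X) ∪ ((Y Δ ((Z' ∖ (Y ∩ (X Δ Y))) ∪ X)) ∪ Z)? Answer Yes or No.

6 ∈ Z and 6 ∈ X, so 6 ∈ Z ∩ X
6 ∈ Z, so 6 ∉ Z'
6 ∈ X and 6 ∈ Y, so 6 ∉ X Δ Y
6 ∈ Y and 6 ∉ (X Δ Y), so 6 ∉ Y ∩ (X Δ Y)
6 ∉ Z' and 6 ∉ (Y ∩ (X Δ Y)), so 6 ∉ Z' ∖ (Y ∩ (X Δ Y))
6 ∉ (Z' ∖ (Y ∩ (X Δ Y))) and 6 ∈ X, so 6 ∈ (Z' ∖ (Y ∩ (X Δ Y))) ∪ X
6 ∈ Y and 6 ∈ ((Z' ∖ (Y ∩ (X Δ Y))) ∪ X), so 6 ∉ Y Δ ((Z' ∖ (Y ∩ (X Δ Y))) ∪ X)
6 ∉ (Y Δ ((Z' ∖ (Y ∩ (X Δ Y))) ∪ X)) and 6 ∈ Z, so 6 ∈ (Y Δ ((Z' ∖ (Y ∩ (X Δ Y))) ∪ X)) ∪ Z
6 ∈ (Z ∩ X) and 6 ∈ ((Y Δ ((Z' ∖ (Y ∩ (X Δ Y))) ∪ X)) ∪ Z), so 6 ∈ (Z ∩ X) ∪ ((Y Δ ((Z' ∖ (Y ∩ (X Δ Y))) ∪ X)) ∪ Z)

Yes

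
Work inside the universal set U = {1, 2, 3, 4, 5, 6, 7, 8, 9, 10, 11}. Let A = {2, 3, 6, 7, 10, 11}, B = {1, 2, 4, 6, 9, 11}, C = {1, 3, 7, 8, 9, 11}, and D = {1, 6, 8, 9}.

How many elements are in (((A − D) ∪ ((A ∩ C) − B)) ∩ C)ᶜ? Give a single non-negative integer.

8

A − D = {2, 3, 7, 10, 11}
A ∩ C = {3, 7, 11}
(A ∩ C) − B = {3, 7}
(A − D) ∪ ((A ∩ C) − B) = {2, 3, 7, 10, 11}
((A − D) ∪ ((A ∩ C) − B)) ∩ C = {3, 7, 11}
(((A − D) ∪ ((A ∩ C) − B)) ∩ C)ᶜ = {1, 2, 4, 5, 6, 8, 9, 10}
|(((A − D) ∪ ((A ∩ C) − B)) ∩ C)ᶜ| = 8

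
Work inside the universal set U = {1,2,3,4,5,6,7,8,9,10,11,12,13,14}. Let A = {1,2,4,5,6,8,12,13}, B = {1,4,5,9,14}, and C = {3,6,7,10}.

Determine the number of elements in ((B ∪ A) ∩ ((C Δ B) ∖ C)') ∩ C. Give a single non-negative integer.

B ∪ A = {1,2,4,5,6,8,9,12,13,14}
C Δ B = {1,3,4,5,6,7,9,10,14}
(C Δ B) ∖ C = {1,4,5,9,14}
((C Δ B) ∖ C)' = {2,3,6,7,8,10,11,12,13}
(B ∪ A) ∩ ((C Δ B) ∖ C)' = {2,6,8,12,13}
((B ∪ A) ∩ ((C Δ B) ∖ C)') ∩ C = {6}
|((B ∪ A) ∩ ((C Δ B) ∖ C)') ∩ C| = 1

1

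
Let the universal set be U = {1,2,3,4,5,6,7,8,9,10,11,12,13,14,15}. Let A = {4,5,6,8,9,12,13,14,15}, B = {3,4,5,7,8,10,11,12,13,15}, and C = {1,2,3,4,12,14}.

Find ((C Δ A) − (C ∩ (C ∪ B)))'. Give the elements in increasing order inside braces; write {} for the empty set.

C Δ A = {1,2,3,5,6,8,9,13,15}
C ∪ B = {1,2,3,4,5,7,8,10,11,12,13,14,15}
C ∩ (C ∪ B) = {1,2,3,4,12,14}
(C Δ A) − (C ∩ (C ∪ B)) = {5,6,8,9,13,15}
((C Δ A) − (C ∩ (C ∪ B)))' = {1,2,3,4,7,10,11,12,14}

{1,2,3,4,7,10,11,12,14}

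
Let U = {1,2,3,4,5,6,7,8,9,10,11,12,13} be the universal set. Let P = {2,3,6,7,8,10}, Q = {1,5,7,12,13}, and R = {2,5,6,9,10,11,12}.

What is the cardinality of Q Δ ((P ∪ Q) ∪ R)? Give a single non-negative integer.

P ∪ Q = {1,2,3,5,6,7,8,10,12,13}
(P ∪ Q) ∪ R = {1,2,3,5,6,7,8,9,10,11,12,13}
Q Δ ((P ∪ Q) ∪ R) = {2,3,6,8,9,10,11}
|Q Δ ((P ∪ Q) ∪ R)| = 7

7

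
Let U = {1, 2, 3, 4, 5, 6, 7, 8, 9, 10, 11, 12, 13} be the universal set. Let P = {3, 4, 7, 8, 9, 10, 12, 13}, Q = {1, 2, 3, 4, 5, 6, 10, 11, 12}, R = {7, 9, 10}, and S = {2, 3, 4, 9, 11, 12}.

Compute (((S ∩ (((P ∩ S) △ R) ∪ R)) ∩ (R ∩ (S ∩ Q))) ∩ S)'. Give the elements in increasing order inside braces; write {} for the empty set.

P ∩ S = {3, 4, 9, 12}
(P ∩ S) △ R = {3, 4, 7, 10, 12}
((P ∩ S) △ R) ∪ R = {3, 4, 7, 9, 10, 12}
S ∩ (((P ∩ S) △ R) ∪ R) = {3, 4, 9, 12}
S ∩ Q = {2, 3, 4, 11, 12}
R ∩ (S ∩ Q) = {}
(S ∩ (((P ∩ S) △ R) ∪ R)) ∩ (R ∩ (S ∩ Q)) = {}
((S ∩ (((P ∩ S) △ R) ∪ R)) ∩ (R ∩ (S ∩ Q))) ∩ S = {}
(((S ∩ (((P ∩ S) △ R) ∪ R)) ∩ (R ∩ (S ∩ Q))) ∩ S)' = {1, 2, 3, 4, 5, 6, 7, 8, 9, 10, 11, 12, 13}

{1, 2, 3, 4, 5, 6, 7, 8, 9, 10, 11, 12, 13}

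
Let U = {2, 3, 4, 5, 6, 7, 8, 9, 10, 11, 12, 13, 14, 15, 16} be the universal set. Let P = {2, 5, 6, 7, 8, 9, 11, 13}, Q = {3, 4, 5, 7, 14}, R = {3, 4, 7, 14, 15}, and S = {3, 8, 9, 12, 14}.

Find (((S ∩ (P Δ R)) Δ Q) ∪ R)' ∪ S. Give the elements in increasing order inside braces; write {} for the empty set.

{2, 3, 6, 8, 9, 10, 11, 12, 13, 14, 16}

P Δ R = {2, 3, 4, 5, 6, 8, 9, 11, 13, 14, 15}
S ∩ (P Δ R) = {3, 8, 9, 14}
(S ∩ (P Δ R)) Δ Q = {4, 5, 7, 8, 9}
((S ∩ (P Δ R)) Δ Q) ∪ R = {3, 4, 5, 7, 8, 9, 14, 15}
(((S ∩ (P Δ R)) Δ Q) ∪ R)' = {2, 6, 10, 11, 12, 13, 16}
(((S ∩ (P Δ R)) Δ Q) ∪ R)' ∪ S = {2, 3, 6, 8, 9, 10, 11, 12, 13, 14, 16}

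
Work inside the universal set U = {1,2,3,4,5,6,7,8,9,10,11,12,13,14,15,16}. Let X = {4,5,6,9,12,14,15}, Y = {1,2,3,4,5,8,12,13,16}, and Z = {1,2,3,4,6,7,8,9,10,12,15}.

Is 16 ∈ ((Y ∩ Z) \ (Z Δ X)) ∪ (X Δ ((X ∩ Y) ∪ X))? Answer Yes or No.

16 ∈ Y and 16 ∉ Z, so 16 ∉ Y ∩ Z
16 ∉ Z and 16 ∉ X, so 16 ∉ Z Δ X
16 ∉ (Y ∩ Z) and 16 ∉ (Z Δ X), so 16 ∉ (Y ∩ Z) \ (Z Δ X)
16 ∉ X and 16 ∈ Y, so 16 ∉ X ∩ Y
16 ∉ (X ∩ Y) and 16 ∉ X, so 16 ∉ (X ∩ Y) ∪ X
16 ∉ X and 16 ∉ ((X ∩ Y) ∪ X), so 16 ∉ X Δ ((X ∩ Y) ∪ X)
16 ∉ ((Y ∩ Z) \ (Z Δ X)) and 16 ∉ (X Δ ((X ∩ Y) ∪ X)), so 16 ∉ ((Y ∩ Z) \ (Z Δ X)) ∪ (X Δ ((X ∩ Y) ∪ X))

No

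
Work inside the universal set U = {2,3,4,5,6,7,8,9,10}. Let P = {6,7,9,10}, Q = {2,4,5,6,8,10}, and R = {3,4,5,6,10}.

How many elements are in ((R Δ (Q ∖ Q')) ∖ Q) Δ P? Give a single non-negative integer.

5

Q' = {3,7,9}
Q ∖ Q' = {2,4,5,6,8,10}
R Δ (Q ∖ Q') = {2,3,8}
(R Δ (Q ∖ Q')) ∖ Q = {3}
((R Δ (Q ∖ Q')) ∖ Q) Δ P = {3,6,7,9,10}
|((R Δ (Q ∖ Q')) ∖ Q) Δ P| = 5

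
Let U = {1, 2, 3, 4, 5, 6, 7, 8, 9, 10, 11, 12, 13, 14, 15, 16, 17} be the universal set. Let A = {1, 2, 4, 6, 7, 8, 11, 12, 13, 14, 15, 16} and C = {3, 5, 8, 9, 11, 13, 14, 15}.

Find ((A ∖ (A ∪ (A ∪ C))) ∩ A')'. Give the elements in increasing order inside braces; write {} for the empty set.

{1, 2, 3, 4, 5, 6, 7, 8, 9, 10, 11, 12, 13, 14, 15, 16, 17}

A ∪ C = {1, 2, 3, 4, 5, 6, 7, 8, 9, 11, 12, 13, 14, 15, 16}
A ∪ (A ∪ C) = {1, 2, 3, 4, 5, 6, 7, 8, 9, 11, 12, 13, 14, 15, 16}
A ∖ (A ∪ (A ∪ C)) = {}
A' = {3, 5, 9, 10, 17}
(A ∖ (A ∪ (A ∪ C))) ∩ A' = {}
((A ∖ (A ∪ (A ∪ C))) ∩ A')' = {1, 2, 3, 4, 5, 6, 7, 8, 9, 10, 11, 12, 13, 14, 15, 16, 17}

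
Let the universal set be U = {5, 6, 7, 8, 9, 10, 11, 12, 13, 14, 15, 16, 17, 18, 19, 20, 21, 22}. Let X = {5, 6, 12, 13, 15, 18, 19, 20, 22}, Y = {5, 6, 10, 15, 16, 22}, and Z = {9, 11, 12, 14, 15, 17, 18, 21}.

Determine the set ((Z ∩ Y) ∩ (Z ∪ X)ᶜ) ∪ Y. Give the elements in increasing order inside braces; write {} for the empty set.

{5, 6, 10, 15, 16, 22}

Z ∩ Y = {15}
Z ∪ X = {5, 6, 9, 11, 12, 13, 14, 15, 17, 18, 19, 20, 21, 22}
(Z ∪ X)ᶜ = {7, 8, 10, 16}
(Z ∩ Y) ∩ (Z ∪ X)ᶜ = {}
((Z ∩ Y) ∩ (Z ∪ X)ᶜ) ∪ Y = {5, 6, 10, 15, 16, 22}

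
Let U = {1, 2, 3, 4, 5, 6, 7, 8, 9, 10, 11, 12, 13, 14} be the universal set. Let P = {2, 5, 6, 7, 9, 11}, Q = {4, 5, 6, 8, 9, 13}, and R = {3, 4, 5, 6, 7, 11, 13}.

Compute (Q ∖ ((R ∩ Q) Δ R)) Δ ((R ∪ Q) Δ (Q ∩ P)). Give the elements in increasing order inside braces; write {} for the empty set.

R ∩ Q = {4, 5, 6, 13}
(R ∩ Q) Δ R = {3, 7, 11}
Q ∖ ((R ∩ Q) Δ R) = {4, 5, 6, 8, 9, 13}
R ∪ Q = {3, 4, 5, 6, 7, 8, 9, 11, 13}
Q ∩ P = {5, 6, 9}
(R ∪ Q) Δ (Q ∩ P) = {3, 4, 7, 8, 11, 13}
(Q ∖ ((R ∩ Q) Δ R)) Δ ((R ∪ Q) Δ (Q ∩ P)) = {3, 5, 6, 7, 9, 11}

{3, 5, 6, 7, 9, 11}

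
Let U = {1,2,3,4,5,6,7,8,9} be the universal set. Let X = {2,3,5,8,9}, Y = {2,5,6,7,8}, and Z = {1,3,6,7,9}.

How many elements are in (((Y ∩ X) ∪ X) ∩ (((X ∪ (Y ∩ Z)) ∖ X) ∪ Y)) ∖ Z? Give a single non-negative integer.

Y ∩ X = {2,5,8}
(Y ∩ X) ∪ X = {2,3,5,8,9}
Y ∩ Z = {6,7}
X ∪ (Y ∩ Z) = {2,3,5,6,7,8,9}
(X ∪ (Y ∩ Z)) ∖ X = {6,7}
((X ∪ (Y ∩ Z)) ∖ X) ∪ Y = {2,5,6,7,8}
((Y ∩ X) ∪ X) ∩ (((X ∪ (Y ∩ Z)) ∖ X) ∪ Y) = {2,5,8}
(((Y ∩ X) ∪ X) ∩ (((X ∪ (Y ∩ Z)) ∖ X) ∪ Y)) ∖ Z = {2,5,8}
|(((Y ∩ X) ∪ X) ∩ (((X ∪ (Y ∩ Z)) ∖ X) ∪ Y)) ∖ Z| = 3

3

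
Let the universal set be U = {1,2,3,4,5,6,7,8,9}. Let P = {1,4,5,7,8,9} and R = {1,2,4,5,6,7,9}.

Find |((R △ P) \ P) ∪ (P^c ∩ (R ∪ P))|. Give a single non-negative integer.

2

R △ P = {2,6,8}
(R △ P) \ P = {2,6}
P^c = {2,3,6}
R ∪ P = {1,2,4,5,6,7,8,9}
P^c ∩ (R ∪ P) = {2,6}
((R △ P) \ P) ∪ (P^c ∩ (R ∪ P)) = {2,6}
|((R △ P) \ P) ∪ (P^c ∩ (R ∪ P))| = 2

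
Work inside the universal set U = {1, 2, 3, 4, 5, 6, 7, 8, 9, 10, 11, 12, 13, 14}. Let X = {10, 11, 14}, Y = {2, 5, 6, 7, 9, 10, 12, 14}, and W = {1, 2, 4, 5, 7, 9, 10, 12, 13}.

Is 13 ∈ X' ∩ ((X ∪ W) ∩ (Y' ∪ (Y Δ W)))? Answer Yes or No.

13 ∉ X, so 13 ∈ X'
13 ∉ X and 13 ∈ W, so 13 ∈ X ∪ W
13 ∉ Y, so 13 ∈ Y'
13 ∉ Y and 13 ∈ W, so 13 ∈ Y Δ W
13 ∈ Y' and 13 ∈ (Y Δ W), so 13 ∈ Y' ∪ (Y Δ W)
13 ∈ (X ∪ W) and 13 ∈ (Y' ∪ (Y Δ W)), so 13 ∈ (X ∪ W) ∩ (Y' ∪ (Y Δ W))
13 ∈ X' and 13 ∈ ((X ∪ W) ∩ (Y' ∪ (Y Δ W))), so 13 ∈ X' ∩ ((X ∪ W) ∩ (Y' ∪ (Y Δ W)))

Yes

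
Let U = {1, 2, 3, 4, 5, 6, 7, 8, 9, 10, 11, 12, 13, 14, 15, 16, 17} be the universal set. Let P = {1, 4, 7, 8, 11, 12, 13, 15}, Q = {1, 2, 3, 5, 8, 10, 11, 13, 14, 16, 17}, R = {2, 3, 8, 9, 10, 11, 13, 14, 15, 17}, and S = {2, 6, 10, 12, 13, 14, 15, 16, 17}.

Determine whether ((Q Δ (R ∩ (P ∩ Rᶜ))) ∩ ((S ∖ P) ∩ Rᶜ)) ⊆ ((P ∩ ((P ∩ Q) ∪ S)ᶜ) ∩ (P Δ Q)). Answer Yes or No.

Rᶜ = {1, 4, 5, 6, 7, 12, 16}
P ∩ Rᶜ = {1, 4, 7, 12}
R ∩ (P ∩ Rᶜ) = {}
Q Δ (R ∩ (P ∩ Rᶜ)) = {1, 2, 3, 5, 8, 10, 11, 13, 14, 16, 17}
S ∖ P = {2, 6, 10, 14, 16, 17}
(S ∖ P) ∩ Rᶜ = {6, 16}
(Q Δ (R ∩ (P ∩ Rᶜ))) ∩ ((S ∖ P) ∩ Rᶜ) = {16}
P ∩ Q = {1, 8, 11, 13}
(P ∩ Q) ∪ S = {1, 2, 6, 8, 10, 11, 12, 13, 14, 15, 16, 17}
((P ∩ Q) ∪ S)ᶜ = {3, 4, 5, 7, 9}
P ∩ ((P ∩ Q) ∪ S)ᶜ = {4, 7}
P Δ Q = {2, 3, 4, 5, 7, 10, 12, 14, 15, 16, 17}
(P ∩ ((P ∩ Q) ∪ S)ᶜ) ∩ (P Δ Q) = {4, 7}
16 ∈ (Q Δ (R ∩ (P ∩ Rᶜ))) ∩ ((S ∖ P) ∩ Rᶜ) but 16 ∉ (P ∩ ((P ∩ Q) ∪ S)ᶜ) ∩ (P Δ Q), so the inclusion fails.

No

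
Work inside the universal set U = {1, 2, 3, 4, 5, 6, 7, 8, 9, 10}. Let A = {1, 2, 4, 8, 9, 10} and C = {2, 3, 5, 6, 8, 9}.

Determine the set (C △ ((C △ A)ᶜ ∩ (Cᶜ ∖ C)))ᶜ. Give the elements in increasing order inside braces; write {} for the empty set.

{1, 4, 10}

C △ A = {1, 3, 4, 5, 6, 10}
(C △ A)ᶜ = {2, 7, 8, 9}
Cᶜ = {1, 4, 7, 10}
Cᶜ ∖ C = {1, 4, 7, 10}
(C △ A)ᶜ ∩ (Cᶜ ∖ C) = {7}
C △ ((C △ A)ᶜ ∩ (Cᶜ ∖ C)) = {2, 3, 5, 6, 7, 8, 9}
(C △ ((C △ A)ᶜ ∩ (Cᶜ ∖ C)))ᶜ = {1, 4, 10}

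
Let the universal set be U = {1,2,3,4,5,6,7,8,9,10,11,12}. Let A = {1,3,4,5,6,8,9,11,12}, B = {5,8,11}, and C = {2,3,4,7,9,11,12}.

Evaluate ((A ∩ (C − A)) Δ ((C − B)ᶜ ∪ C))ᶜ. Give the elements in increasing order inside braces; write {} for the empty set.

C − A = {2,7}
A ∩ (C − A) = {}
C − B = {2,3,4,7,9,12}
(C − B)ᶜ = {1,5,6,8,10,11}
(C − B)ᶜ ∪ C = {1,2,3,4,5,6,7,8,9,10,11,12}
(A ∩ (C − A)) Δ ((C − B)ᶜ ∪ C) = {1,2,3,4,5,6,7,8,9,10,11,12}
((A ∩ (C − A)) Δ ((C − B)ᶜ ∪ C))ᶜ = {}

{}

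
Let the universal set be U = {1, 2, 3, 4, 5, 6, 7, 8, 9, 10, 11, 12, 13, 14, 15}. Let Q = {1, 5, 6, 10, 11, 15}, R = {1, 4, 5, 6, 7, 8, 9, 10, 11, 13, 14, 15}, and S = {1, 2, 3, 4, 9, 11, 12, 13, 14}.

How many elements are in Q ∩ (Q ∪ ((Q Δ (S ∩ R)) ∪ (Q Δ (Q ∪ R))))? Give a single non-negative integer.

6

S ∩ R = {1, 4, 9, 11, 13, 14}
Q Δ (S ∩ R) = {4, 5, 6, 9, 10, 13, 14, 15}
Q ∪ R = {1, 4, 5, 6, 7, 8, 9, 10, 11, 13, 14, 15}
Q Δ (Q ∪ R) = {4, 7, 8, 9, 13, 14}
(Q Δ (S ∩ R)) ∪ (Q Δ (Q ∪ R)) = {4, 5, 6, 7, 8, 9, 10, 13, 14, 15}
Q ∪ ((Q Δ (S ∩ R)) ∪ (Q Δ (Q ∪ R))) = {1, 4, 5, 6, 7, 8, 9, 10, 11, 13, 14, 15}
Q ∩ (Q ∪ ((Q Δ (S ∩ R)) ∪ (Q Δ (Q ∪ R)))) = {1, 5, 6, 10, 11, 15}
|Q ∩ (Q ∪ ((Q Δ (S ∩ R)) ∪ (Q Δ (Q ∪ R))))| = 6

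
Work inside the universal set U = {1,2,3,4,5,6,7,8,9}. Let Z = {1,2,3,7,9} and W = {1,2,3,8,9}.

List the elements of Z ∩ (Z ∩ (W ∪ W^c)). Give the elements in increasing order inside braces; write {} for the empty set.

W^c = {4,5,6,7}
W ∪ W^c = {1,2,3,4,5,6,7,8,9}
Z ∩ (W ∪ W^c) = {1,2,3,7,9}
Z ∩ (Z ∩ (W ∪ W^c)) = {1,2,3,7,9}

{1,2,3,7,9}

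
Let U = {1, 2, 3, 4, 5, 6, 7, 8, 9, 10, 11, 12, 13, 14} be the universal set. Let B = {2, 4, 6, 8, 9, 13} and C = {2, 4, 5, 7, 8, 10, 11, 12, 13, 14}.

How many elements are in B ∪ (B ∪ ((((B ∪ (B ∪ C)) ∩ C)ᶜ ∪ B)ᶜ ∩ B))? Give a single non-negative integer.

B ∪ C = {2, 4, 5, 6, 7, 8, 9, 10, 11, 12, 13, 14}
B ∪ (B ∪ C) = {2, 4, 5, 6, 7, 8, 9, 10, 11, 12, 13, 14}
(B ∪ (B ∪ C)) ∩ C = {2, 4, 5, 7, 8, 10, 11, 12, 13, 14}
((B ∪ (B ∪ C)) ∩ C)ᶜ = {1, 3, 6, 9}
((B ∪ (B ∪ C)) ∩ C)ᶜ ∪ B = {1, 2, 3, 4, 6, 8, 9, 13}
(((B ∪ (B ∪ C)) ∩ C)ᶜ ∪ B)ᶜ = {5, 7, 10, 11, 12, 14}
(((B ∪ (B ∪ C)) ∩ C)ᶜ ∪ B)ᶜ ∩ B = {}
B ∪ ((((B ∪ (B ∪ C)) ∩ C)ᶜ ∪ B)ᶜ ∩ B) = {2, 4, 6, 8, 9, 13}
B ∪ (B ∪ ((((B ∪ (B ∪ C)) ∩ C)ᶜ ∪ B)ᶜ ∩ B)) = {2, 4, 6, 8, 9, 13}
|B ∪ (B ∪ ((((B ∪ (B ∪ C)) ∩ C)ᶜ ∪ B)ᶜ ∩ B))| = 6

6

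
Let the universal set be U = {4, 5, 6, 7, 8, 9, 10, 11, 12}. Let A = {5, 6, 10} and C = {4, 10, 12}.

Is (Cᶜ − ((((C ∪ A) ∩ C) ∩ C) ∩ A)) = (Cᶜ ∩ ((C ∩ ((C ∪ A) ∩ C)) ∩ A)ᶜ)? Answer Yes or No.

Yes

Cᶜ = {5, 6, 7, 8, 9, 11}
C ∪ A = {4, 5, 6, 10, 12}
(C ∪ A) ∩ C = {4, 10, 12}
((C ∪ A) ∩ C) ∩ C = {4, 10, 12}
(((C ∪ A) ∩ C) ∩ C) ∩ A = {10}
Cᶜ − ((((C ∪ A) ∩ C) ∩ C) ∩ A) = {5, 6, 7, 8, 9, 11}
C ∩ ((C ∪ A) ∩ C) = {4, 10, 12}
(C ∩ ((C ∪ A) ∩ C)) ∩ A = {10}
((C ∩ ((C ∪ A) ∩ C)) ∩ A)ᶜ = {4, 5, 6, 7, 8, 9, 11, 12}
Cᶜ ∩ ((C ∩ ((C ∪ A) ∩ C)) ∩ A)ᶜ = {5, 6, 7, 8, 9, 11}
Both equal {5, 6, 7, 8, 9, 11}, so Cᶜ − ((((C ∪ A) ∩ C) ∩ C) ∩ A) = Cᶜ ∩ ((C ∩ ((C ∪ A) ∩ C)) ∩ A)ᶜ.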